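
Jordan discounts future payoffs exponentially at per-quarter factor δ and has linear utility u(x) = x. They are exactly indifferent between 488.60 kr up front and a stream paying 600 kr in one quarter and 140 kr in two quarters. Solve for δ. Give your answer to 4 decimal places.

The stream is worth 600δ + 140δ² today, so 600δ + 140δ² = 488.60.
Rearranged: 140δ² + 600δ − 488.60 = 0.
By the quadratic formula (taking the positive root), δ = (−600 + √633616.00) / 280 ≈ 0.7000.

δ ≈ 0.7000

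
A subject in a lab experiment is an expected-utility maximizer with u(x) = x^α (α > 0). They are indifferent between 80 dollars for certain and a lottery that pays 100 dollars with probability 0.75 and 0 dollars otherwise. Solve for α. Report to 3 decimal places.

The lottery's expected utility is 0.75·u(100) + 0.25·u(0) = 0.75·100^α (since u(0) = 0 for α > 0).
Equating: 80^α = 0.75·100^α, i.e. 0.8000^α = 0.75.
Taking logs: α·ln(80/100) = ln(0.75), so α = -0.287682 / -0.223144 ≈ 1.289.

α ≈ 1.289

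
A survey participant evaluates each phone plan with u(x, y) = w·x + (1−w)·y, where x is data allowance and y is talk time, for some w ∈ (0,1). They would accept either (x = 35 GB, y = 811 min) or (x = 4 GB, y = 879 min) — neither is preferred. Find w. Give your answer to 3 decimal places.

w = 0.687

Indifference: w·35 + (1−w)·811 = w·4 + (1−w)·879.
Collecting terms: w·31 = (1−w)·68.
The marginal rate of substitution is 68/31, so w = 68/(31+68) = 0.687.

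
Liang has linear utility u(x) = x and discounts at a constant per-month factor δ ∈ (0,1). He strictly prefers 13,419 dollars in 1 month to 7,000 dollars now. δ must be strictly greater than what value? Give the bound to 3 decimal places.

Comparing present values: 7000 < δ·13419.
So δ > 7000/13419 = 0.52165.

δ > 0.522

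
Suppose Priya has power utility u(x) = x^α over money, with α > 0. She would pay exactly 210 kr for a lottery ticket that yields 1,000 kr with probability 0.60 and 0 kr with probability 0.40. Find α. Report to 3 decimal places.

α ≈ 0.327

EU(lottery) = 0.60·1000^α + 0.40·0 = 0.60·1000^α.
Setting u(210) equal to that: 210^α = 0.60·1000^α ⇒ (210/1000)^α = 0.60.
Take logs: α = ln 0.60 / ln(210/1000) ≈ 0.32732.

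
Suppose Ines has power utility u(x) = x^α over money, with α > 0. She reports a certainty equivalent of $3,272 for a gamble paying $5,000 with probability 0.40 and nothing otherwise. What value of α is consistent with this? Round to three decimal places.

α ≈ 2.161

The lottery's expected utility is 0.40·u(5000) + 0.60·u(0) = 0.40·5000^α (since u(0) = 0 for α > 0).
Setting u(3272) equal to that: 3272^α = 0.40·5000^α ⇒ (3272/5000)^α = 0.40.
Taking logs: α·ln(3272/5000) = ln(0.40), so α = -0.916291 / -0.424036 ≈ 2.161.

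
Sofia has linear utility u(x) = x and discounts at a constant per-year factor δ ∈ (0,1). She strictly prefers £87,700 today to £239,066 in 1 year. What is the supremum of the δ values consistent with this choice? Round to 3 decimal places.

The preference means 87700 > δ·239066.
Dividing through by 239066 gives δ < 0.36684.

δ < 0.367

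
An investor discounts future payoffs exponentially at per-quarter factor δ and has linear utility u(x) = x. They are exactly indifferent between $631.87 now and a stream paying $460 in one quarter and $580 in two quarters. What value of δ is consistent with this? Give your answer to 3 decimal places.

Equating present values: 631.87 = 460δ + 580δ².
That is, 580δ² + 460δ − 631.87 = 0, a quadratic in δ.
The positive root is δ = [−460 + √(460² + 4·580·631.87)] / (2·580) = (−460 + 1295.198)/1160 ≈ 0.720.

δ ≈ 0.720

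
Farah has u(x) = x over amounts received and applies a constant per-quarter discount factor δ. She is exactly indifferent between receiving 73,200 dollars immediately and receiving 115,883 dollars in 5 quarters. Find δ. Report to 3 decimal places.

δ ≈ 0.912

Indifference means u(73200) = δ^5 · u(115883), so δ^5 = u(73200)/u(115883).
With u(x) = x: δ^5 = 73200/115883 = 0.63167.
Taking the 5th root: δ = 0.63167^(1/5) ≈ 0.912.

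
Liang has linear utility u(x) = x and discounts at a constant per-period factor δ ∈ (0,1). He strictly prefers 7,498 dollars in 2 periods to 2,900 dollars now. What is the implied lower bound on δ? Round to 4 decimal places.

δ > 0.6219

Under u(x) = x this choice says 2900 < δ^2·7498.
Dividing by 7498: δ^2 > 0.38677. Both sides are positive, so the square root keeps the direction.
δ > (2900/7498)^(1/2) ≈ 0.6219.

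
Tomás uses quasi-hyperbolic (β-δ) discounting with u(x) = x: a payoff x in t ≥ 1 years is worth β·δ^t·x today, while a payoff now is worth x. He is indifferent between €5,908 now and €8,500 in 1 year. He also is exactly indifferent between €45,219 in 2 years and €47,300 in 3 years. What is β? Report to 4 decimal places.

The second indifference involves only future payoffs, so β cancels: β·δ^2·45219 = β·δ^3·47300, giving δ = 45219/47300 = 0.95600.
Substituting δ into 5908 = β·δ·8500: β = 5908/(8126.036) ≈ 0.7270.

β ≈ 0.7270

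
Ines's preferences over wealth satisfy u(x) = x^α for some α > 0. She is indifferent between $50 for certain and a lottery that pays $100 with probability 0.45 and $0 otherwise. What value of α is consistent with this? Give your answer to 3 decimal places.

α ≈ 1.152

EU(lottery) = 0.45·100^α + 0.55·0 = 0.45·100^α.
Setting u(50) equal to that: 50^α = 0.45·100^α ⇒ (50/100)^α = 0.45.
Take logs: α = ln 0.45 / ln(50/100) ≈ 1.15200.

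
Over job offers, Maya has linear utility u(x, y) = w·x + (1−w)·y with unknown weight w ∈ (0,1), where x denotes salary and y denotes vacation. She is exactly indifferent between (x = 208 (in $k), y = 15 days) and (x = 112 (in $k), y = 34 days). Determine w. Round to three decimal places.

w = 0.165

u(208,15) = u(112,34) means w·208 + (1−w)·15 = w·112 + (1−w)·34.
w·(208−112) = (1−w)·(34−15), i.e. w·96 = (1−w)·19.
So w/(1−w) = 19/96 = 0.1979, giving w = 19/(96+19) = 0.165.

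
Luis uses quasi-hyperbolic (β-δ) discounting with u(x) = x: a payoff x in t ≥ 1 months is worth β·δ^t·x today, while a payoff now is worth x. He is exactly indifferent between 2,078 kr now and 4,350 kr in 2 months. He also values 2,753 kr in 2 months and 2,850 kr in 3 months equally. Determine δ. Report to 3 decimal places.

δ ≈ 0.966

Both payoffs in the second observation are in the future, so β drops out: δ^2·2753 = δ^3·2850 ⇒ δ = 2753/2850 = 0.96596.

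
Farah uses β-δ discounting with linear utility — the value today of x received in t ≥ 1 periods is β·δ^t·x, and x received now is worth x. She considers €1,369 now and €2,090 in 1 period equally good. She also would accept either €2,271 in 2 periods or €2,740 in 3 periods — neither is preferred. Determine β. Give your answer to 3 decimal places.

β ≈ 0.790

From the later pair, β·δ^2·2271 = β·δ^3·2740; dividing through, δ = 2271/2740 = 0.82883.
Now use the now-vs-future pair: 1369 = β·δ·2090 gives β = 1369/(0.82883·2090) ≈ 0.790.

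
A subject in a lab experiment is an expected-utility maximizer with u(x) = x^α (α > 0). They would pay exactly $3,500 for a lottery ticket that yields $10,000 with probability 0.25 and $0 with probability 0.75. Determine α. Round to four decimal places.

α ≈ 1.3205

EU(lottery) = 0.25·10000^α + 0.75·0 = 0.25·10000^α.
Setting u(3500) equal to that: 3500^α = 0.25·10000^α ⇒ (3500/10000)^α = 0.25.
Taking logs: α·ln(3500/10000) = ln(0.25), so α = -1.3862944 / -1.0498221 ≈ 1.3205.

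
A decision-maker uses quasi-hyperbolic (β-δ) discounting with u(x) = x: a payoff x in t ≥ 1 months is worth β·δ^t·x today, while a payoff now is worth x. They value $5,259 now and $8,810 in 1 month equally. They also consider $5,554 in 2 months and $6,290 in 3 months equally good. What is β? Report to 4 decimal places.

β ≈ 0.6760

From the later pair, β·δ^2·5554 = β·δ^3·6290; dividing through, δ = 5554/6290 = 0.88299.
Now use the now-vs-future pair: 5259 = β·δ·8810 gives β = 5259/(0.88299·8810) ≈ 0.6760.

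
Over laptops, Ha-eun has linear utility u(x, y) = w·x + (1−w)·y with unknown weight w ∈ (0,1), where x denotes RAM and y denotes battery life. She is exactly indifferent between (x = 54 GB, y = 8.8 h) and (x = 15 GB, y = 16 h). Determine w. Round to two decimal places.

w = 0.16

u(54,8.8) = u(15,16) means w·54 + (1−w)·8.8 = w·15 + (1−w)·16.
Rearranging, 39·w − 7.2·(1−w) = 0.
The marginal rate of substitution is 7.2/39, so w = 7.2/(39+7.2) = 0.16.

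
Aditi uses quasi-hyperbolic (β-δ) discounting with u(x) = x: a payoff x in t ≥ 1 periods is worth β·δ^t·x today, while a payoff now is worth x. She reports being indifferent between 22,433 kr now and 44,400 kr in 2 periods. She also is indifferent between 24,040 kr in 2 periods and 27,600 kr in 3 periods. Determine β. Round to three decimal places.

From the later pair, β·δ^2·24040 = β·δ^3·27600; dividing through, δ = 24040/27600 = 0.87101.
The first indifference: 22433 = β·δ^2·44400, so β = 22433/(δ^2·44400) = 22433/(0.75867·44400) ≈ 0.666.

β ≈ 0.666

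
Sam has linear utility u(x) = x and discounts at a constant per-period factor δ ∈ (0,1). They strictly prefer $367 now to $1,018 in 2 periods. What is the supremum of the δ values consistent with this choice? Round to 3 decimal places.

Comparing present values: 367 > δ^2·1018.
So δ^2 < 367/1018 = 0.36051; taking the square root of both positive sides preserves the inequality.
δ < (367/1018)^(1/2) ≈ 0.600.

δ < 0.600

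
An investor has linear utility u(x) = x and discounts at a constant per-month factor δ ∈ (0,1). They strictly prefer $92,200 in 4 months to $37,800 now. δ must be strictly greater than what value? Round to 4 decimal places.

The preference means 37800 < δ^4·92200.
So δ^4 > 37800/92200 = 0.40998; taking the 4th root of both positive sides preserves the inequality.
δ > (37800/92200)^(1/4) ≈ 0.8002.

δ > 0.8002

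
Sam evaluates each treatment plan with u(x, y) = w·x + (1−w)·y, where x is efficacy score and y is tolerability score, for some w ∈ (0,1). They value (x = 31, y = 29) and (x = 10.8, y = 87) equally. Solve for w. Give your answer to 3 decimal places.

w = 0.742

u(31,29) = u(10.8,87) means w·31 + (1−w)·29 = w·10.8 + (1−w)·87.
Rearranging, 20.2·w − 58·(1−w) = 0.
The marginal rate of substitution is 58/20.2, so w = 58/(20.2+58) = 0.742.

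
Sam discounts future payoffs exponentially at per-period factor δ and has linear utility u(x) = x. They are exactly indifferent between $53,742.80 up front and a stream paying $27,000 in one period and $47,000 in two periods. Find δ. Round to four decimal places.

δ ≈ 0.8200

Equating present values: 53742.80 = 27000δ + 47000δ².
Rearranged: 47000δ² + 27000δ − 53742.80 = 0.
The positive root is δ = [−27000 + √(27000² + 4·47000·53742.80)] / (2·47000) = (−27000 + 104080.000)/94000 ≈ 0.8200.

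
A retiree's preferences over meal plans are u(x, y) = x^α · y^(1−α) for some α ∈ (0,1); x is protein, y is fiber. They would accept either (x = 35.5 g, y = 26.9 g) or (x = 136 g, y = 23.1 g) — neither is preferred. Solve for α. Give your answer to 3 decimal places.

Indifference: 35.5^α · 26.9^(1−α) = 136^α · 23.1^(1−α).
(35.5/136)^α = (23.1/26.9)^(1−α); take logs: α·ln(35.5/136) = (1−α)·ln(23.1/26.9), i.e. α·-1.343122 = (1−α)·-0.152294.
Thus α·(-1.495416) = -0.152294, so α = -0.152294/-1.495416 ≈ 0.102.

α ≈ 0.102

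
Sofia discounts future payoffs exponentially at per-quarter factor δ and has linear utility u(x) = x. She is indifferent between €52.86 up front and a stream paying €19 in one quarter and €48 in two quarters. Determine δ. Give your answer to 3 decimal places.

δ ≈ 0.870

Equating present values: 52.86 = 19δ + 48δ².
So 48δ² + 19δ − 52.86 = 0.
δ = (−19 + √(19² + 4·48·52.86)) / (2·48) = (−19 + √10510.12) / 96 ≈ 0.870.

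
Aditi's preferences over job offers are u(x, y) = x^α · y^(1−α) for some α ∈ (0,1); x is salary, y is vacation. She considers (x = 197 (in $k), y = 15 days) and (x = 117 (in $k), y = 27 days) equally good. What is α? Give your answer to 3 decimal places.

Indifference: 197^α · 15^(1−α) = 117^α · 27^(1−α).
Taking logs: α·ln 197 + (1−α)·ln 15 = α·ln 117 + (1−α)·ln 27, i.e. α·0.521030 = (1−α)·0.587787.
Thus α·(1.108817) = 0.587787, so α = 0.587787/1.108817 ≈ 0.530.

α ≈ 0.530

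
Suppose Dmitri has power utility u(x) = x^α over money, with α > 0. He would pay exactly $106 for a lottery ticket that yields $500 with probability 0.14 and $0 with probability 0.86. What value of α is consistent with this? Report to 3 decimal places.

α ≈ 1.268

Since u(0) = 0, the lottery's EU is 0.14·500^α.
Setting u(106) equal to that: 106^α = 0.14·500^α ⇒ (106/500)^α = 0.14.
α = ln(0.14) / ln(106/500) = -1.966113/-1.551169 ≈ 1.268.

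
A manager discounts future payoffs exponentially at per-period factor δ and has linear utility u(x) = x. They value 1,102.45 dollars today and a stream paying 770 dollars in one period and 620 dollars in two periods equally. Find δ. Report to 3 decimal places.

The stream is worth 770δ + 620δ² today, so 770δ + 620δ² = 1102.45.
Rearranged: 620δ² + 770δ − 1102.45 = 0.
The positive root is δ = [−770 + √(770² + 4·620·1102.45)] / (2·620) = (−770 + 1824.000)/1240 ≈ 0.850.

δ ≈ 0.850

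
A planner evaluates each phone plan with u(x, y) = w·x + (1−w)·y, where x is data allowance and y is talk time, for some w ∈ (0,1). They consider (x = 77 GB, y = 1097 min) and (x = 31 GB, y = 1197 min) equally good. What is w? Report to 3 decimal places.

w = 0.685

Equating utilities: w·77 + (1−w)·1097 = w·31 + (1−w)·1197.
Rearranging, 46·w − 100·(1−w) = 0.
So w/(1−w) = 100/46 = 2.1739, giving w = 100/(46+100) = 0.685.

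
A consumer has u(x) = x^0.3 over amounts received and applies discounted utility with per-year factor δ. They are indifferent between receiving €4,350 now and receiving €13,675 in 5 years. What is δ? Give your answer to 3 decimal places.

The payoff in 5 years is discounted by δ^5, so u(4350) = δ^5·u(13675) and δ^5 = u(4350)/u(13675).
Since u(x) = x^0.3, δ^5 = (4350/13675)^0.3 = 0.31810^0.3 = 0.70920.
Hence δ = (0.70920)^(1/5) = 0.93358.

δ ≈ 0.934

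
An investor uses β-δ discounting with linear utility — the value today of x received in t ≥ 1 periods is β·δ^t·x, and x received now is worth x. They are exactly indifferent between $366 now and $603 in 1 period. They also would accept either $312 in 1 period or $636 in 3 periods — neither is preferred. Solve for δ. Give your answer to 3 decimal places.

From the later pair, β·δ^1·312 = β·δ^3·636; dividing through, δ^2 = 312/636 = 0.49057, so δ = 0.70040.

δ ≈ 0.700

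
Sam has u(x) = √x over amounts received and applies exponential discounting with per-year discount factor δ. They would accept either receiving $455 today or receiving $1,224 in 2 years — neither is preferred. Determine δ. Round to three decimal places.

δ ≈ 0.781

Equating discounted utilities: u(455) = δ^2·u(1224) ⇒ δ^2 = u(455)/u(1224).
With u(x) = √x: δ^2 = √455/√1224 = √(455/1224) = 0.60970.
Taking the square root: δ = 0.60970^(1/2) ≈ 0.781.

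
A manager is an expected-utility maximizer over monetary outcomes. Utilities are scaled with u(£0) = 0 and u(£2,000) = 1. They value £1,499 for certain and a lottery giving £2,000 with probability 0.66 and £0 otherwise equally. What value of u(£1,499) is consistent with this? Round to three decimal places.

0.660

u(£1,499) equals the lottery's expected utility: 0.66·1 + 0.34·0 = 0.66.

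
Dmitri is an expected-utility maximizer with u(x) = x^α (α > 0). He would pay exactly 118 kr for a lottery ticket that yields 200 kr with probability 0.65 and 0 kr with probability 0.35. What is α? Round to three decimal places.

α ≈ 0.816

The lottery's expected utility is 0.65·u(200) + 0.35·u(0) = 0.65·200^α (since u(0) = 0 for α > 0).
Equating: 118^α = 0.65·200^α, i.e. 0.5900^α = 0.65.
Taking logs: α·ln(118/200) = ln(0.65), so α = -0.430783 / -0.527633 ≈ 0.816.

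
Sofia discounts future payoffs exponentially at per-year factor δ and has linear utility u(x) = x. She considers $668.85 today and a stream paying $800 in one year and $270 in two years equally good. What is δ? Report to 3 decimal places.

δ ≈ 0.680

Present value of the stream is 800·δ + 270·δ². Indifference gives 800δ + 270δ² = 668.85.
That is, 270δ² + 800δ − 668.85 = 0, a quadratic in δ.
By the quadratic formula (taking the positive root), δ = (−800 + √1362358.00) / 540 ≈ 0.680.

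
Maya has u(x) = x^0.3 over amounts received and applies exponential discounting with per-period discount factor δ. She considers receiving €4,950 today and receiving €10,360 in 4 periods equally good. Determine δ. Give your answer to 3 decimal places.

The payoff in 4 periods is discounted by δ^4, so u(4950) = δ^4·u(10360) and δ^4 = u(4950)/u(10360).
Since u(x) = x^0.3, δ^4 = (4950/10360)^0.3 = 0.47780^0.3 = 0.80126.
So δ = 0.80126^(1/4) ≈ 0.946.

δ ≈ 0.946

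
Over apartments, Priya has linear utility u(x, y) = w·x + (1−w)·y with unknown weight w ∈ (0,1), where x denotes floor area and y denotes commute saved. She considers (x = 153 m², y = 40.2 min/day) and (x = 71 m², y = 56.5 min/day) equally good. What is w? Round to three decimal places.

Indifference: w·153 + (1−w)·40.2 = w·71 + (1−w)·56.5.
w·(153−71) = (1−w)·(56.5−40.2), i.e. w·82 = (1−w)·16.3.
So w/(1−w) = 16.3/82 = 0.1988, giving w = 16.3/(82+16.3) = 0.166.

w = 0.166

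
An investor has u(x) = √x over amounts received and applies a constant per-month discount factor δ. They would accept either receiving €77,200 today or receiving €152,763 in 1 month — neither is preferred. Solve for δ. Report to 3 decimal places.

The payoff in 1 month is discounted by δ, so u(77200) = δ·u(152763) and δ = u(77200)/u(152763).
With u(x) = √x: δ = √77200/√152763 = √(77200/152763) = 0.71089.

δ ≈ 0.711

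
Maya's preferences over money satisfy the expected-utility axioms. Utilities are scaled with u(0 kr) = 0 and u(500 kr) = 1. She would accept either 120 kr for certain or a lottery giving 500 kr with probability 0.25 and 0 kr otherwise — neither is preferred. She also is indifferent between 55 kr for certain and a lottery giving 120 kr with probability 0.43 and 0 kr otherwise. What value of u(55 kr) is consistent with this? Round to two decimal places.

0.11

The first gamble pins u(120 kr): it must equal 0.25·1 + 0.75·0 = 0.25.
Then u(55 kr) = 0.43·u(120 kr) + 0.57·u(0 kr) = 0.43·0.25 + 0.57·0.00 = 0.1075.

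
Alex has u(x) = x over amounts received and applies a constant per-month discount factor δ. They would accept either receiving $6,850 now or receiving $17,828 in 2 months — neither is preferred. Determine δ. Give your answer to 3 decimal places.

Indifference means u(6850) = δ^2 · u(17828), so δ^2 = u(6850)/u(17828).
With u(x) = x: δ^2 = 6850/17828 = 0.38423.
Taking the square root: δ = 0.38423^(1/2) ≈ 0.620.

δ ≈ 0.620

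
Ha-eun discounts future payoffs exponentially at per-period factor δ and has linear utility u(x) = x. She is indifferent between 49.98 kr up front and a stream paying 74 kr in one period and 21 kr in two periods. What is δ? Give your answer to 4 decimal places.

Present value of the stream is 74·δ + 21·δ². Indifference gives 74δ + 21δ² = 49.98.
That is, 21δ² + 74δ − 49.98 = 0, a quadratic in δ.
The positive root is δ = [−74 + √(74² + 4·21·49.98)] / (2·21) = (−74 + 98.358)/42 ≈ 0.5800.

δ ≈ 0.5800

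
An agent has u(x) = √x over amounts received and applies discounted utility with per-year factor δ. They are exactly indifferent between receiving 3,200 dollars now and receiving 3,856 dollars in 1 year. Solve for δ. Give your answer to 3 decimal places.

The payoff in 1 year is discounted by δ, so u(3200) = δ·u(3856) and δ = u(3200)/u(3856).
With u(x) = √x: δ = √3200/√3856 = √(3200/3856) = 0.91098.

δ ≈ 0.911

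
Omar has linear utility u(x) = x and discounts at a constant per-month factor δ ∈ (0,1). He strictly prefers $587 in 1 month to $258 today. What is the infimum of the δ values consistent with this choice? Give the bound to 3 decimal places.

δ > 0.440

Comparing present values: 258 < δ·587.
So δ > 258/587 = 0.43952.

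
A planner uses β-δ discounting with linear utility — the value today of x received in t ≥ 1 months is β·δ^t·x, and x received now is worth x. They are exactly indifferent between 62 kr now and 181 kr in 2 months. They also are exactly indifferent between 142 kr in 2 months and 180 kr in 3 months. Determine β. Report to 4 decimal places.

β ≈ 0.5504

From the later pair, β·δ^2·142 = β·δ^3·180; dividing through, δ = 142/180 = 0.78889.
The first indifference: 62 = β·δ^2·181, so β = 62/(δ^2·181) = 62/(0.62235·181) ≈ 0.5504.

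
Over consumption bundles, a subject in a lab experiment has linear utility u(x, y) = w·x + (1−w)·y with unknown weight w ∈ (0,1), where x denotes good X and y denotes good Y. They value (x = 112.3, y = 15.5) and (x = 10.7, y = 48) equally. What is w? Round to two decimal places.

w = 0.24

u(112.3,15.5) = u(10.7,48) means w·112.3 + (1−w)·15.5 = w·10.7 + (1−w)·48.
w·(112.3−10.7) = (1−w)·(48−15.5), i.e. w·101.6 = (1−w)·32.5.
The marginal rate of substitution is 32.5/101.6, so w = 32.5/(101.6+32.5) = 0.24.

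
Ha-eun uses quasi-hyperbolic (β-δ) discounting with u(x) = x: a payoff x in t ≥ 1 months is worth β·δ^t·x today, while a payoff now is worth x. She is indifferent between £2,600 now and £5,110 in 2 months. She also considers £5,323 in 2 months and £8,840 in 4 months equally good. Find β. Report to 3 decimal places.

The second indifference involves only future payoffs, so β cancels: β·δ^2·5323 = β·δ^4·8840, giving δ^2 = 5323/8840 = 0.60215, so δ = 0.77598.
The first indifference: 2600 = β·δ^2·5110, so β = 2600/(δ^2·5110) = 2600/(0.60215·5110) ≈ 0.845.

β ≈ 0.845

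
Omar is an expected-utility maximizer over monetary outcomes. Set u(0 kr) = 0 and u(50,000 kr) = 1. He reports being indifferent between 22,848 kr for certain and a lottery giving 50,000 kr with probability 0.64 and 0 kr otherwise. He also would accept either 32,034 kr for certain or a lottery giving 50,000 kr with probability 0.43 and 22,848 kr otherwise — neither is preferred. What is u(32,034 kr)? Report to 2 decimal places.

First, u(22,848 kr) = 0.64·u(50,000 kr) + 0.36·u(0 kr) = 0.64.
The second indifference gives u(32,034 kr) = 0.43·u(50,000 kr) + 0.57·u(22,848 kr) = 0.43·1.00 + 0.57·0.64 = 0.7948.

0.79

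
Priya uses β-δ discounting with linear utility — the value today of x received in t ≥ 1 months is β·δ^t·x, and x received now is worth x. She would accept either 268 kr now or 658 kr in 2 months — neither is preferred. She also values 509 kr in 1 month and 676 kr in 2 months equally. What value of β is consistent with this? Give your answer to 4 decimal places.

From the later pair, β·δ^1·509 = β·δ^2·676; dividing through, δ = 509/676 = 0.75296.
The first indifference: 268 = β·δ^2·658, so β = 268/(δ^2·658) = 268/(0.56695·658) ≈ 0.7184.

β ≈ 0.7184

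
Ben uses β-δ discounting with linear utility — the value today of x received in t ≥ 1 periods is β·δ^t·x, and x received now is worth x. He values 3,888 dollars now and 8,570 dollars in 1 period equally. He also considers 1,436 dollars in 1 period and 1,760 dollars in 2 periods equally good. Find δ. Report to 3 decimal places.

δ ≈ 0.816

The second indifference involves only future payoffs, so β cancels: β·δ^1·1436 = β·δ^2·1760, giving δ = 1436/1760 = 0.81591.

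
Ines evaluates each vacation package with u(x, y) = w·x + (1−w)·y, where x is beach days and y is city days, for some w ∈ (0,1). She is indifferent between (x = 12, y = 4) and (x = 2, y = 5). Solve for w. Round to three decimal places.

Equating utilities: w·12 + (1−w)·4 = w·2 + (1−w)·5.
w·(12−2) = (1−w)·(5−4), i.e. w·10 = (1−w)·1.
The marginal rate of substitution is 1/10, so w = 1/(10+1) = 0.091.

w = 0.091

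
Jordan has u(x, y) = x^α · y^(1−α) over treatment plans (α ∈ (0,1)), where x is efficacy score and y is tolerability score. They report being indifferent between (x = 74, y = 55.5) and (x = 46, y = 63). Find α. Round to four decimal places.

Set the two utilities equal: 74^α·55.5^(1−α) = 46^α·63^(1−α).
Rearrange to (74/46)^α = (63/55.5)^(1−α) and take logs: α·0.4754237 = (1−α)·0.1267517.
So α/(1−α) = (0.1267517)/(0.4754237) = 0.2666079, and α = 0.2666079/1.2666079 ≈ 0.2105.

α ≈ 0.2105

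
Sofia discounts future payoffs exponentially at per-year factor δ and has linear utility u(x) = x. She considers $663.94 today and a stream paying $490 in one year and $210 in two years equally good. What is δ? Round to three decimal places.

Present value of the stream is 490·δ + 210·δ². Indifference gives 490δ + 210δ² = 663.94.
Rearranged: 210δ² + 490δ − 663.94 = 0.
The positive root is δ = [−490 + √(490² + 4·210·663.94)] / (2·210) = (−490 + 893.202)/420 ≈ 0.960.

δ ≈ 0.960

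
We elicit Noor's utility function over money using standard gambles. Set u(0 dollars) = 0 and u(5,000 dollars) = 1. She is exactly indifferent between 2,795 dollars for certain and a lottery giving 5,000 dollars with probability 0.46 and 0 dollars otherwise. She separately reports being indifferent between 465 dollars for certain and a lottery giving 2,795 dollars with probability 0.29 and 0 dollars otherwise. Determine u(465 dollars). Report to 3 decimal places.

0.133

The first gamble pins u(2,795 dollars): it must equal 0.46·1 + 0.54·0 = 0.46.
Then u(465 dollars) = 0.29·u(2,795 dollars) + 0.71·u(0 dollars) = 0.29·0.46 + 0.71·0.00 = 0.1334.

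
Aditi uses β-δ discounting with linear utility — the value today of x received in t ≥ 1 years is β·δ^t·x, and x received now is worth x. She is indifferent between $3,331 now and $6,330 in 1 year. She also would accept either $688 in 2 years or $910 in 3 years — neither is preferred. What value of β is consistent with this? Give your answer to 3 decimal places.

From the later pair, β·δ^2·688 = β·δ^3·910; dividing through, δ = 688/910 = 0.75604.
The first indifference: 3331 = β·δ·6330, so β = 3331/(δ·6330) = 3331/(0.75604·6330) ≈ 0.696.

β ≈ 0.696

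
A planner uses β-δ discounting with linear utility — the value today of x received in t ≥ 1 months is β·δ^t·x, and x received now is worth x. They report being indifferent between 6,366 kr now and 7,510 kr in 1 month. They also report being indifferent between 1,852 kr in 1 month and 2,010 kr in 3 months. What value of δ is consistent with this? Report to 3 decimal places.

δ ≈ 0.960

Both payoffs in the second observation are in the future, so β drops out: δ^1·1852 = δ^3·2010 ⇒ δ^2 = 1852/2010 = 0.92139, so δ = 0.95989.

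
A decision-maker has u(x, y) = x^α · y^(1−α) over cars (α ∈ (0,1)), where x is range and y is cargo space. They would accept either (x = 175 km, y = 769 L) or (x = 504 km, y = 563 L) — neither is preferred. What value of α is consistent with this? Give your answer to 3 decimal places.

Indifference: 175^α · 769^(1−α) = 504^α · 563^(1−α).
Rearrange to (175/504)^α = (563/769)^(1−α) and take logs: α·-1.057790 = (1−α)·-0.311811.
So α/(1−α) = (-0.311811)/(-1.057790) = 0.294776, and α = 0.294776/1.294776 ≈ 0.228.

α ≈ 0.228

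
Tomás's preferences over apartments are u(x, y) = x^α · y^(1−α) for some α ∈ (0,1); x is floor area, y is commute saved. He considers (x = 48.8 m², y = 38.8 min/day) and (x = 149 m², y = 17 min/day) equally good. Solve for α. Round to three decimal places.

α ≈ 0.425

Indifference: 48.8^α · 38.8^(1−α) = 149^α · 17^(1−α).
(48.8/149)^α = (17/38.8)^(1−α); take logs: α·ln(48.8/149) = (1−α)·ln(17/38.8), i.e. α·-1.116216 = (1−α)·-0.825207.
With A = -1.116216 and B = -0.825207: α·A = (1−α)·B, so α = B/(A+B) = -0.825207/-1.941423 ≈ 0.425.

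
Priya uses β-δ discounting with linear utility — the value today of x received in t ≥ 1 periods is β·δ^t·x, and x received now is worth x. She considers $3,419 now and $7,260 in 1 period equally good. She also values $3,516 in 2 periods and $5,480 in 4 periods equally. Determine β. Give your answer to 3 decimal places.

From the later pair, β·δ^2·3516 = β·δ^4·5480; dividing through, δ^2 = 3516/5480 = 0.64161, so δ = 0.80100.
Now use the now-vs-future pair: 3419 = β·δ·7260 gives β = 3419/(0.80100·7260) ≈ 0.588.

β ≈ 0.588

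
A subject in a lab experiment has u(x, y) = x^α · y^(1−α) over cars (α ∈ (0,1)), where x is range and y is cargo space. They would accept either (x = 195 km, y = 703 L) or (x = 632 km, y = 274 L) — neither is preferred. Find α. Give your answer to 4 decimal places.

α ≈ 0.4448

Indifference: 195^α · 703^(1−α) = 632^α · 274^(1−α).
Taking logs: α·ln 195 + (1−α)·ln 703 = α·ln 632 + (1−α)·ln 274, i.e. α·-1.1758898 = (1−α)·-0.9422288.
So α/(1−α) = (-0.9422288)/(-1.1758898) = 0.8012901, and α = 0.8012901/1.8012901 ≈ 0.4448.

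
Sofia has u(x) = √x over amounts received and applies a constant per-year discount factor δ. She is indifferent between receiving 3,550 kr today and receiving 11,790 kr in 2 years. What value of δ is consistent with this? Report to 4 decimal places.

The payoff in 2 years is discounted by δ^2, so u(3550) = δ^2·u(11790) and δ^2 = u(3550)/u(11790).
With u(x) = √x: δ^2 = √3550/√11790 = √(3550/11790) = 0.54873.
So δ = 0.54873^(1/2) ≈ 0.7408.

δ ≈ 0.7408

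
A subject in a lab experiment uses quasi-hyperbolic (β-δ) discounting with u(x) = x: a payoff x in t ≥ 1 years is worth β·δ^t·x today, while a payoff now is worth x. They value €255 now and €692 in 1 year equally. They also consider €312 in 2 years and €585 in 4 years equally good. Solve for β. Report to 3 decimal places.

β ≈ 0.505

Both payoffs in the second observation are in the future, so β drops out: δ^2·312 = δ^4·585 ⇒ δ^2 = 312/585 = 0.53333, so δ = 0.73030.
The first indifference: 255 = β·δ·692, so β = 255/(δ·692) = 255/(0.73030·692) ≈ 0.505.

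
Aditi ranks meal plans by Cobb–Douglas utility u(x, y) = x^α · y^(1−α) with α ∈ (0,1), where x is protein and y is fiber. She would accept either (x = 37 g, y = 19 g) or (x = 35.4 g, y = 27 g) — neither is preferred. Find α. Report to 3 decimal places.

α ≈ 0.888

Indifference: 37^α · 19^(1−α) = 35.4^α · 27^(1−α).
Rearrange to (37/35.4)^α = (27/19)^(1−α) and take logs: α·0.044206 = (1−α)·0.351398.
Thus α·(0.395604) = 0.351398, so α = 0.351398/0.395604 ≈ 0.888.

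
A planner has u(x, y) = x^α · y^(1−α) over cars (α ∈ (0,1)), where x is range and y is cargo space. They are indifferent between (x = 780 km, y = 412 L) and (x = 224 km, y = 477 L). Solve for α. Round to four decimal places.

α ≈ 0.1051

The Cobb–Douglas utilities coincide, so 780^α·412^(1−α) = 224^α·477^(1−α).
(780/224)^α = (477/412)^(1−α); take logs: α·ln(780/224) = (1−α)·ln(477/412), i.e. α·1.2476479 = (1−α)·0.1464931.
With A = 1.2476479 and B = 0.1464931: α·A = (1−α)·B, so α = B/(A+B) = 0.1464931/1.3941410 ≈ 0.1051.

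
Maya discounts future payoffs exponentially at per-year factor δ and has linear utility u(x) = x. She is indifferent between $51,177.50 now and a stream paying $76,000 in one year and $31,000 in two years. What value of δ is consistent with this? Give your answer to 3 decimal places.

The stream is worth 76000δ + 31000δ² today, so 76000δ + 31000δ² = 51177.50.
So 31000δ² + 76000δ − 51177.50 = 0.
By the quadratic formula (taking the positive root), δ = (−76000 + √12122010000.00) / 62000 ≈ 0.550.

δ ≈ 0.550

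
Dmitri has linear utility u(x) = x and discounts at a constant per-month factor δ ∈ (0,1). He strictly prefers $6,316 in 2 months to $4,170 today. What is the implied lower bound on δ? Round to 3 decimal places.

δ > 0.813

Under u(x) = x this choice says 4170 < δ^2·6316.
Dividing by 6316: δ^2 > 0.66023. Both sides are positive, so the square root keeps the direction.
δ > 0.66023^(1/2) = 0.813.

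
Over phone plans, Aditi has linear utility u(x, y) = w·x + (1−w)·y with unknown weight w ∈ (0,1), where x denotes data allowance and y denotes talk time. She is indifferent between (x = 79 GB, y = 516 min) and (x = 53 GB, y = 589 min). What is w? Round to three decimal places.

Equating utilities: w·79 + (1−w)·516 = w·53 + (1−w)·589.
Rearranging, 26·w − 73·(1−w) = 0.
So w/(1−w) = 73/26 = 2.8077, giving w = 73/(26+73) = 0.737.

w = 0.737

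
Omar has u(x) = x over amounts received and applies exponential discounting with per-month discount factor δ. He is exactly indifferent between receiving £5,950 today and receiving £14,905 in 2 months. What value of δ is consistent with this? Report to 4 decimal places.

Equating discounted utilities: u(5950) = δ^2·u(14905) ⇒ δ^2 = u(5950)/u(14905).
With u(x) = x: δ^2 = 5950/14905 = 0.39919.
Taking the square root: δ = 0.39919^(1/2) ≈ 0.6318.

δ ≈ 0.6318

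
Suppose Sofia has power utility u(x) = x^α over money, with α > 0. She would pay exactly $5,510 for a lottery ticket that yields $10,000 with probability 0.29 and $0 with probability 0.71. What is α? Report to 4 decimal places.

α ≈ 2.0769

The lottery's expected utility is 0.29·u(10000) + 0.71·u(0) = 0.29·10000^α (since u(0) = 0 for α > 0).
Indifference: 5510^α = 0.29·10000^α, so (5510/10000)^α = 0.29.
Take logs: α = ln 0.29 / ln(5510/10000) ≈ 2.076899.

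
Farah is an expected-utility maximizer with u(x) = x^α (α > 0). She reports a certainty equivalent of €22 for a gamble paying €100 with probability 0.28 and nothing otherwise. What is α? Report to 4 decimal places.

α ≈ 0.8407

The lottery's expected utility is 0.28·u(100) + 0.72·u(0) = 0.28·100^α (since u(0) = 0 for α > 0).
Equating: 22^α = 0.28·100^α, i.e. 0.2200^α = 0.28.
Taking logs: α·ln(22/100) = ln(0.28), so α = -1.2729657 / -1.5141277 ≈ 0.8407.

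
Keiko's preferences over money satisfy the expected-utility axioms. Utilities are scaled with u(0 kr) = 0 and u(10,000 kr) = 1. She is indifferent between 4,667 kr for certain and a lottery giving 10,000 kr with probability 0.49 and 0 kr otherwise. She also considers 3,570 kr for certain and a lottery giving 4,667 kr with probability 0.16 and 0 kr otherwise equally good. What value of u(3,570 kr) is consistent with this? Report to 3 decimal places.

0.078

First, u(4,667 kr) = 0.49·u(10,000 kr) + 0.51·u(0 kr) = 0.49.
The second indifference gives u(3,570 kr) = 0.16·u(4,667 kr) + 0.84·u(0 kr) = 0.16·0.49 + 0.84·0.00 = 0.0784.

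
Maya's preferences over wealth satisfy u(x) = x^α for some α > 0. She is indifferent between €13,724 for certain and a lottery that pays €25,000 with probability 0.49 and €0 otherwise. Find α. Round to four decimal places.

Since u(0) = 0, the lottery's EU is 0.49·25000^α.
Indifference: 13724^α = 0.49·25000^α, so (13724/25000)^α = 0.49.
Take logs: α = ln 0.49 / ln(13724/25000) ≈ 1.189452.

α ≈ 1.1895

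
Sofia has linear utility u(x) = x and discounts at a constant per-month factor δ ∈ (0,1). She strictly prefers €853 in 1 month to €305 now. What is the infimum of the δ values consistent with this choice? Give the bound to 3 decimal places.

δ > 0.358

The preference means 305 < δ·853.
So δ > 305/853 = 0.35756.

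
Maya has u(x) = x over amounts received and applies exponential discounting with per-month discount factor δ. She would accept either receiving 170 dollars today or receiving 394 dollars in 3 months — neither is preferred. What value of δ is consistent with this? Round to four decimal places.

The payoff in 3 months is discounted by δ^3, so u(170) = δ^3·u(394) and δ^3 = u(170)/u(394).
With u(x) = x: δ^3 = 170/394 = 0.43147.
Taking the cube root: δ = 0.43147^(1/3) ≈ 0.7556.

δ ≈ 0.7556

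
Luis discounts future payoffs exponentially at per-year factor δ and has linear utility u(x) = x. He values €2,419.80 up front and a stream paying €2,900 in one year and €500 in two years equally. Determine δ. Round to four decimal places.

δ ≈ 0.7400

The stream is worth 2900δ + 500δ² today, so 2900δ + 500δ² = 2419.80.
That is, 500δ² + 2900δ − 2419.80 = 0, a quadratic in δ.
The positive root is δ = [−2900 + √(2900² + 4·500·2419.80)] / (2·500) = (−2900 + 3640.000)/1000 ≈ 0.7400.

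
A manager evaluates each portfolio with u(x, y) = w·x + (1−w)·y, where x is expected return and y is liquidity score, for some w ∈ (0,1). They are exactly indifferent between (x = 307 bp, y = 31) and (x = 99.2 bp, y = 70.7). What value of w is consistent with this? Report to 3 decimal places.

w = 0.160

Indifference: w·307 + (1−w)·31 = w·99.2 + (1−w)·70.7.
Rearranging, 207.8·w − 39.7·(1−w) = 0.
Hence w = 39.7/(207.8+39.7) = 39.7/247.5 = 0.160.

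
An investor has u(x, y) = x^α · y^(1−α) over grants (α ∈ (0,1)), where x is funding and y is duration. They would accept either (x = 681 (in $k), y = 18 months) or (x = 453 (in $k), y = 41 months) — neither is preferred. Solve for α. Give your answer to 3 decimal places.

α ≈ 0.669

The Cobb–Douglas utilities coincide, so 681^α·18^(1−α) = 453^α·41^(1−α).
Taking logs: α·ln 681 + (1−α)·ln 18 = α·ln 453 + (1−α)·ln 41, i.e. α·0.407670 = (1−α)·0.823200.
With A = 0.407670 and B = 0.823200: α·A = (1−α)·B, so α = B/(A+B) = 0.823200/1.230870 ≈ 0.669.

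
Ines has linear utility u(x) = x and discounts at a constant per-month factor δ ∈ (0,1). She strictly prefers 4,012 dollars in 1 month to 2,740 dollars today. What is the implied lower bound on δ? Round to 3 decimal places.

Comparing present values: 2740 < δ·4012.
So δ > 2740/4012 = 0.68295.

δ > 0.683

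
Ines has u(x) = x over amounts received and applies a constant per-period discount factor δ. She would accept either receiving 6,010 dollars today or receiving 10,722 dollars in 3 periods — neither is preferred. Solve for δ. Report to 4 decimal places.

δ ≈ 0.8245

Indifference means u(6010) = δ^3 · u(10722), so δ^3 = u(6010)/u(10722).
With u(x) = x: δ^3 = 6010/10722 = 0.56053.
Hence δ = (0.56053)^(1/3) = 0.824517.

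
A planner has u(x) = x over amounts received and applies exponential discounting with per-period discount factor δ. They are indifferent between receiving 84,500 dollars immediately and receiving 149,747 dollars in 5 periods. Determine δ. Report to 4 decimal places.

Indifference means u(84500) = δ^5 · u(149747), so δ^5 = u(84500)/u(149747).
With u(x) = x: δ^5 = 84500/149747 = 0.56429.
So δ = 0.56429^(1/5) ≈ 0.8919.

δ ≈ 0.8919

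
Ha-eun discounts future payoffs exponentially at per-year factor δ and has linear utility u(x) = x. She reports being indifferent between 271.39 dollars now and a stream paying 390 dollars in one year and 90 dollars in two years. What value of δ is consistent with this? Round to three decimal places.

The stream is worth 390δ + 90δ² today, so 390δ + 90δ² = 271.39.
So 90δ² + 390δ − 271.39 = 0.
By the quadratic formula (taking the positive root), δ = (−390 + √249800.40) / 180 ≈ 0.610.

δ ≈ 0.610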